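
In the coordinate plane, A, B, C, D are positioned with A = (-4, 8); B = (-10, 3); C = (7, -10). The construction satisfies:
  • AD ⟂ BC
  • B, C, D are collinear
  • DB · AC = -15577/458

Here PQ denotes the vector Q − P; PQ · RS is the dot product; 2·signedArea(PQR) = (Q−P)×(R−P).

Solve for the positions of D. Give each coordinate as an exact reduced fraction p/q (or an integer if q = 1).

1. D_x = -3951/458  [B, C, D are collinear ∩ AD ⟂ BC]
2. D_y = 893/458  [B, C, D are collinear ∩ AD ⟂ BC]
   → D = (-3951/458, 893/458)

D = (-3951/458, 893/458)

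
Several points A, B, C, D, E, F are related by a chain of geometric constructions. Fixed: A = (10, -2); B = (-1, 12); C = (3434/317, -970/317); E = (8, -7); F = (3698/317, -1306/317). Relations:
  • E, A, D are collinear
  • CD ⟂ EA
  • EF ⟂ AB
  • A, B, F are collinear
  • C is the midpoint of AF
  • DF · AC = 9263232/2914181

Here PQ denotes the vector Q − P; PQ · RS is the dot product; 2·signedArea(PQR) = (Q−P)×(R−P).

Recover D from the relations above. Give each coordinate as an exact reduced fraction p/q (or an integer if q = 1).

D = (89626/9193, -24146/9193)

1. D_x = 89626/9193  [E, A, D are collinear ∩ CD ⟂ EA]
2. D_y = -24146/9193  [E, A, D are collinear ∩ CD ⟂ EA]
   → D = (89626/9193, -24146/9193)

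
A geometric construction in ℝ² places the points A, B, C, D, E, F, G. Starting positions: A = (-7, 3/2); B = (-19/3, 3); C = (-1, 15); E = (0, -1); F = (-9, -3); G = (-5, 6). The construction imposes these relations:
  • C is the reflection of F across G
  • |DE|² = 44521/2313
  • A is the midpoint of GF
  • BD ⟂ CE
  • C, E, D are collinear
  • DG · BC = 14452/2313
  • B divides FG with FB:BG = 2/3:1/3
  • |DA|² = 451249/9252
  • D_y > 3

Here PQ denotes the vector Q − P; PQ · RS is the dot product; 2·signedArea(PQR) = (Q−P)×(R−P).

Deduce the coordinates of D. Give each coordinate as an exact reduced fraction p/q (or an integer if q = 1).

1. D_x = -211/771  [C, E, D are collinear ∩ BD ⟂ CE]
2. D_y = 2605/771  [C, E, D are collinear ∩ BD ⟂ CE]
   → D = (-211/771, 2605/771)

D = (-211/771, 2605/771)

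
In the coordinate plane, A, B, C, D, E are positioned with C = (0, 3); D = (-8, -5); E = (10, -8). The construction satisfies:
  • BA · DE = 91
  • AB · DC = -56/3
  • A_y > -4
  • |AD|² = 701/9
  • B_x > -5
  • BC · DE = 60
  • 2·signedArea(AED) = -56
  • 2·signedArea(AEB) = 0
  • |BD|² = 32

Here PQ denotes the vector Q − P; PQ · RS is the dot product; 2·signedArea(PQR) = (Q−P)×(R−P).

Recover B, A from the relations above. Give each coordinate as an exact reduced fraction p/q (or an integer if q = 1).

1. B_x = -4  [line -18·x + 3·y + -69 = 0 ∩ |BD|² = 32]
2. B_y = -1  [line -18·x + 3·y + -69 = 0 ∩ |BD|² = 32]
   → B = (-4, -1)
3. A_x = 2/3  [2·signedArea(AEB) = 0 ∩ AB · DC = -56/3]
4. A_y = -10/3  [2·signedArea(AEB) = 0 ∩ AB · DC = -56/3]
   → A = (2/3, -10/3)

A = (2/3, -10/3)
B = (-4, -1)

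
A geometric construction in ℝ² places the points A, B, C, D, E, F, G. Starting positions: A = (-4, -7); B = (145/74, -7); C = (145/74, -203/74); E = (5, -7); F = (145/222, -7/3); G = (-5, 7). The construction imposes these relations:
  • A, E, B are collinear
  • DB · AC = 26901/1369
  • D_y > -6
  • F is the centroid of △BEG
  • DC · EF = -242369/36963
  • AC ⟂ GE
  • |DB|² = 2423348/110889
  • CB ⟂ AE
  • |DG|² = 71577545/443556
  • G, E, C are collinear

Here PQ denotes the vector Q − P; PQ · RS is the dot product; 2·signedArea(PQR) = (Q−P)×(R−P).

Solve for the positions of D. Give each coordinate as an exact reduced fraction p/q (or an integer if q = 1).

1. D_x = -1631/666  [DC · EF = -242369/36963 ∩ DB · AC = 26901/1369]
2. D_y = -49/9  [DC · EF = -242369/36963 ∩ DB · AC = 26901/1369]
   → D = (-1631/666, -49/9)

D = (-1631/666, -49/9)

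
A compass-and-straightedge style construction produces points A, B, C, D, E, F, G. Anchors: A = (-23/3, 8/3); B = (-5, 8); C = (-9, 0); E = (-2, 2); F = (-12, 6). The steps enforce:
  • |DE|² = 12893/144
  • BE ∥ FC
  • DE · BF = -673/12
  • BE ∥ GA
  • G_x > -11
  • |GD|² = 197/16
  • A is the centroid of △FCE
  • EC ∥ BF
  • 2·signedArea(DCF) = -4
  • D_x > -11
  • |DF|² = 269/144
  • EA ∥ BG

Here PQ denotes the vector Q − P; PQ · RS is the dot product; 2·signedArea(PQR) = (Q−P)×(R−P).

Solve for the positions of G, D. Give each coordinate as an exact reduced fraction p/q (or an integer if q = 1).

1. G_x = -32/3  [BE ∥ GA ∩ EA ∥ BG]
2. G_y = 26/3  [BE ∥ GA ∩ EA ∥ BG]
   → G = (-32/3, 26/3)
3. D_x = -131/12  [2·signedArea(DCF) = -4 ∩ DE · BF = -673/12]
4. D_y = 31/6  [2·signedArea(DCF) = -4 ∩ DE · BF = -673/12]
   → D = (-131/12, 31/6)

D = (-131/12, 31/6)
G = (-32/3, 26/3)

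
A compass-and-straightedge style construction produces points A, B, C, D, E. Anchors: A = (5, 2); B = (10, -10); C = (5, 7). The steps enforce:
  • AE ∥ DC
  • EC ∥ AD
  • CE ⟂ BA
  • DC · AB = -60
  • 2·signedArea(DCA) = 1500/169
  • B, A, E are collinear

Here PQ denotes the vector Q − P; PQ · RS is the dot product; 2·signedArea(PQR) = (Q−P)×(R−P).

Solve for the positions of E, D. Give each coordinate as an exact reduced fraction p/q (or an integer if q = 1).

D = (1145/169, 463/169)
E = (545/169, 1058/169)

1. E_x = 545/169  [B, A, E are collinear ∩ CE ⟂ BA]
2. E_y = 1058/169  [B, A, E are collinear ∩ CE ⟂ BA]
   → E = (545/169, 1058/169)
3. D_x = 1145/169  [AE ∥ DC ∩ EC ∥ AD]
4. D_y = 463/169  [AE ∥ DC ∩ EC ∥ AD]
   → D = (1145/169, 463/169)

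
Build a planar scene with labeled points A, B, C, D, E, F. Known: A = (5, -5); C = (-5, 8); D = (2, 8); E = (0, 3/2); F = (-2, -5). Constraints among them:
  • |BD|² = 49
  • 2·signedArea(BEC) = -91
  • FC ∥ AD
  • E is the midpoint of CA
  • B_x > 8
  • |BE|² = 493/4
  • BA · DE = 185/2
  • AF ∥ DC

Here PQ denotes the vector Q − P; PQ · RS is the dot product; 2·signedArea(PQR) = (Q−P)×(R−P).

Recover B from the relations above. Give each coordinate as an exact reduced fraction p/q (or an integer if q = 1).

B = (9, 8)

1. B_x = 9  [BA · DE = 185/2 ∩ 2·signedArea(BEC) = -91]
2. B_y = 8  [BA · DE = 185/2 ∩ 2·signedArea(BEC) = -91]
   → B = (9, 8)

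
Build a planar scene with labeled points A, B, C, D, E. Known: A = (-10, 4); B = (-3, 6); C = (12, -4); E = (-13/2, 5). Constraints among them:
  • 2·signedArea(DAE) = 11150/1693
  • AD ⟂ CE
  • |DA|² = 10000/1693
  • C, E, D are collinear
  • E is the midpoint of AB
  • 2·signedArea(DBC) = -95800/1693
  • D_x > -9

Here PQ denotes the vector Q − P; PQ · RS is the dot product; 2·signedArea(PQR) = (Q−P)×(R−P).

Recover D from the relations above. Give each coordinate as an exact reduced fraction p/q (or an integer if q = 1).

1. D_x = -15130/1693  [C, E, D are collinear ∩ AD ⟂ CE]
2. D_y = 10472/1693  [C, E, D are collinear ∩ AD ⟂ CE]
   → D = (-15130/1693, 10472/1693)

D = (-15130/1693, 10472/1693)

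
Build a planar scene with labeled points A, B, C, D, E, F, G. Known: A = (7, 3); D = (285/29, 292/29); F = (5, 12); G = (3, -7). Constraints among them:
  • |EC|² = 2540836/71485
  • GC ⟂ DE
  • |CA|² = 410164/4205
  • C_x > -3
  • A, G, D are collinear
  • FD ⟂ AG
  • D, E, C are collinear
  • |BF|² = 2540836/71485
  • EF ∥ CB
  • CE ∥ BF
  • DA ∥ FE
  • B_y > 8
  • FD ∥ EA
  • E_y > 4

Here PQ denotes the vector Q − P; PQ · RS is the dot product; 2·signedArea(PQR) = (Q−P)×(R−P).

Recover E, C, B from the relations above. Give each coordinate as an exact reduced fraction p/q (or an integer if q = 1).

1. E_x = 63/29  [FD ∥ EA ∩ DA ∥ FE]
2. E_y = 143/29  [FD ∥ EA ∩ DA ∥ FE]
   → E = (63/29, 143/29)
3. C_x = -198573/71485  [D, E, C are collinear ∩ GC ⟂ DE]
4. C_y = 114989/71485  [D, E, C are collinear ∩ GC ⟂ DE]
   → C = (-198573/71485, 114989/71485)
5. B_x = 3557/71485  [CE ∥ BF ∩ EF ∥ CB]
6. B_y = 620314/71485  [CE ∥ BF ∩ EF ∥ CB]
   → B = (3557/71485, 620314/71485)

B = (3557/71485, 620314/71485)
C = (-198573/71485, 114989/71485)
E = (63/29, 143/29)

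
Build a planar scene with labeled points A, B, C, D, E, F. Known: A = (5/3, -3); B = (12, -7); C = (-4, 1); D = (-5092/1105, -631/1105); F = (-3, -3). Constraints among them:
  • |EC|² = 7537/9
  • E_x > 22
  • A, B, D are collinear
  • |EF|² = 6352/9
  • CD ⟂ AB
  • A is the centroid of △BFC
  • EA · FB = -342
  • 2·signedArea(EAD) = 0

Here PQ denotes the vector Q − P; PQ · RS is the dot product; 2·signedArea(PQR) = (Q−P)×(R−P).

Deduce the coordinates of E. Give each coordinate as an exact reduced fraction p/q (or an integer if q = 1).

1. E_x = 67/3  [2·signedArea(EAD) = 0 ∩ EA · FB = -342]
2. E_y = -11  [2·signedArea(EAD) = 0 ∩ EA · FB = -342]
   → E = (67/3, -11)

E = (67/3, -11)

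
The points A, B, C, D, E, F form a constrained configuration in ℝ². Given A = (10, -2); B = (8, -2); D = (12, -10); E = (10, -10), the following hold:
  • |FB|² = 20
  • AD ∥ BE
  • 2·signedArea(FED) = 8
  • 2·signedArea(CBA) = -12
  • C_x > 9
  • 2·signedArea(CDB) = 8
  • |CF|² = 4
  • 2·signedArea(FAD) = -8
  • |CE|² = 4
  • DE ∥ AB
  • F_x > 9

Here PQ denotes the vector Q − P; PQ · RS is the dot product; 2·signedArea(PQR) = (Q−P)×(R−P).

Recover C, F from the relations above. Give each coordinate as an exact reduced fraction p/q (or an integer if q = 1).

1. C_x = 10  [2·signedArea(CBA) = -12 ∩ 2·signedArea(CDB) = 8]
2. C_y = -8  [2·signedArea(CBA) = -12 ∩ 2·signedArea(CDB) = 8]
   → C = (10, -8)
3. F_x = 10  [2·signedArea(FAD) = -8 ∩ 2·signedArea(FED) = 8]
4. F_y = -6  [2·signedArea(FAD) = -8 ∩ 2·signedArea(FED) = 8]
   → F = (10, -6)

C = (10, -8)
F = (10, -6)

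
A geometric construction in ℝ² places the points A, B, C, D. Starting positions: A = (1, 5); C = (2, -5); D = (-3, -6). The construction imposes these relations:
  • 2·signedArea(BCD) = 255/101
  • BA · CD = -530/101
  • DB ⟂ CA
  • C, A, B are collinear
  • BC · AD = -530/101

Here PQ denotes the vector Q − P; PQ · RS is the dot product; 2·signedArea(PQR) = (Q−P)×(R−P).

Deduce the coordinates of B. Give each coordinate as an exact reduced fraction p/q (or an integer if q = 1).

B = (207/101, -555/101)

1. B_x = 207/101  [C, A, B are collinear ∩ DB ⟂ CA]
2. B_y = -555/101  [C, A, B are collinear ∩ DB ⟂ CA]
   → B = (207/101, -555/101)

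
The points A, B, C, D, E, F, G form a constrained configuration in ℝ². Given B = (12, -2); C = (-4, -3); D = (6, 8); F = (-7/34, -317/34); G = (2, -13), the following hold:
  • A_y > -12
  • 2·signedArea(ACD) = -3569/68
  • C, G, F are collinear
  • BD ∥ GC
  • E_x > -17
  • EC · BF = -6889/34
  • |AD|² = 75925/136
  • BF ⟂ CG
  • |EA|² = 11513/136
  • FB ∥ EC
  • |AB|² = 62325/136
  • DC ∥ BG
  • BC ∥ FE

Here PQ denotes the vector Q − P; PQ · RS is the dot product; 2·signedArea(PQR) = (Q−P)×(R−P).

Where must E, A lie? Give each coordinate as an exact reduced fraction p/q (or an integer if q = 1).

A = (-483/68, -793/68)
E = (-551/34, -351/34)

1. E_x = -551/34  [FB ∥ EC ∩ BC ∥ FE]
2. E_y = -351/34  [FB ∥ EC ∩ BC ∥ FE]
   → E = (-551/34, -351/34)
3. A_x = -483/68  [line -11·x + 10·y + 2617/68 = 0 ∩ |EA|² = 11513/136]
4. A_y = -793/68  [line -11·x + 10·y + 2617/68 = 0 ∩ |EA|² = 11513/136]
   → A = (-483/68, -793/68)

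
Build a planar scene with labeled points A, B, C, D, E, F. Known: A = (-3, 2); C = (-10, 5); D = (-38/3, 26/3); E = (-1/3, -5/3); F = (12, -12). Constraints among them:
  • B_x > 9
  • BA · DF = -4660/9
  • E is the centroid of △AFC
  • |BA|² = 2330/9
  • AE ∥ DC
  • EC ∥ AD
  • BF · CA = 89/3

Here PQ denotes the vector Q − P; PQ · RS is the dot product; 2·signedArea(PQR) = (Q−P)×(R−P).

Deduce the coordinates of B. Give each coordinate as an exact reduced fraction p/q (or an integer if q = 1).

1. B_x = 28/3  [BA · DF = -4660/9 ∩ BF · CA = 89/3]
2. B_y = -25/3  [BA · DF = -4660/9 ∩ BF · CA = 89/3]
   → B = (28/3, -25/3)

B = (28/3, -25/3)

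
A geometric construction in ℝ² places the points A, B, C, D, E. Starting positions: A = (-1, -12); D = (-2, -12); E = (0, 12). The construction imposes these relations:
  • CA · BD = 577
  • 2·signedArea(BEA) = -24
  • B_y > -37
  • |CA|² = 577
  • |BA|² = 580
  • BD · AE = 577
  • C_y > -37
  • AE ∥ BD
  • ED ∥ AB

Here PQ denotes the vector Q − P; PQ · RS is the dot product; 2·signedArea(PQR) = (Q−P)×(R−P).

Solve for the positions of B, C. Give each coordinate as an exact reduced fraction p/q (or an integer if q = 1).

B = (-3, -36)
C = (-2, -36)

1. B_x = -3  [AE ∥ BD ∩ ED ∥ AB]
2. B_y = -36  [AE ∥ BD ∩ ED ∥ AB]
   → B = (-3, -36)
3. C_x = -2  [line -1·x + -24·y + -866 = 0 ∩ |CA|² = 577]
4. C_y = -36  [line -1·x + -24·y + -866 = 0 ∩ |CA|² = 577]
   → C = (-2, -36)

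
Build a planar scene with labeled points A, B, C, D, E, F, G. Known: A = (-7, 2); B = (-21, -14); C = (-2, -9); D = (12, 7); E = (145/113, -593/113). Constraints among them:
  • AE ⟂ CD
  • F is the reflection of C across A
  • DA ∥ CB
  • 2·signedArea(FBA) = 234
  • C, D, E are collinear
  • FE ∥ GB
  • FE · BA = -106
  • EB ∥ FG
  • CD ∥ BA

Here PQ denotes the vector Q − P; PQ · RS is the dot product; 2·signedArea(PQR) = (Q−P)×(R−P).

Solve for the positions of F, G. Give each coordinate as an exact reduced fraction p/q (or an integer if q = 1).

1. F_x = -12  [F is the reflection of C across A]
2. F_y = 13  [F is the reflection of C across A]
   → F = (-12, 13)
3. G_x = -3874/113  [FE ∥ GB ∩ EB ∥ FG]
4. G_y = 480/113  [FE ∥ GB ∩ EB ∥ FG]
   → G = (-3874/113, 480/113)

F = (-12, 13)
G = (-3874/113, 480/113)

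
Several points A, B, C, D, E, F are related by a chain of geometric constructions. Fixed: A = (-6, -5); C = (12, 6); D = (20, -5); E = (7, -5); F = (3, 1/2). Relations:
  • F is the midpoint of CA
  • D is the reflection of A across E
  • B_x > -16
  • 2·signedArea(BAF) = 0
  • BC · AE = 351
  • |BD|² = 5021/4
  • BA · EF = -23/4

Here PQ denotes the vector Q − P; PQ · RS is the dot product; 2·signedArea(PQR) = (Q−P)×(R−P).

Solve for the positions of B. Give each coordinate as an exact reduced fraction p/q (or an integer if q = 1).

B = (-15, -21/2)

1. B_x = -15  [2·signedArea(BAF) = 0 ∩ BC · AE = 351]
2. B_y = -21/2  [2·signedArea(BAF) = 0 ∩ BC · AE = 351]
   → B = (-15, -21/2)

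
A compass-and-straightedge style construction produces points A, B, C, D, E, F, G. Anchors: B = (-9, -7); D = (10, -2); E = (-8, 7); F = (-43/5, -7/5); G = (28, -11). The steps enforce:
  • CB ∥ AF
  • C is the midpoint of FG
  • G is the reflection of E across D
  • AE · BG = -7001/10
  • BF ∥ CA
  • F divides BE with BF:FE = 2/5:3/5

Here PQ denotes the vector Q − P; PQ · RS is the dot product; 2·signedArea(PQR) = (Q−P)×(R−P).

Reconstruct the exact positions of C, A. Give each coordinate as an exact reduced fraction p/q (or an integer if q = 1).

A = (101/10, -3/5)
C = (97/10, -31/5)

1. C_x = 97/10  [C is the midpoint of FG]
2. C_y = -31/5  [C is the midpoint of FG]
   → C = (97/10, -31/5)
3. A_x = 101/10  [CB ∥ AF ∩ BF ∥ CA]
4. A_y = -3/5  [CB ∥ AF ∩ BF ∥ CA]
   → A = (101/10, -3/5)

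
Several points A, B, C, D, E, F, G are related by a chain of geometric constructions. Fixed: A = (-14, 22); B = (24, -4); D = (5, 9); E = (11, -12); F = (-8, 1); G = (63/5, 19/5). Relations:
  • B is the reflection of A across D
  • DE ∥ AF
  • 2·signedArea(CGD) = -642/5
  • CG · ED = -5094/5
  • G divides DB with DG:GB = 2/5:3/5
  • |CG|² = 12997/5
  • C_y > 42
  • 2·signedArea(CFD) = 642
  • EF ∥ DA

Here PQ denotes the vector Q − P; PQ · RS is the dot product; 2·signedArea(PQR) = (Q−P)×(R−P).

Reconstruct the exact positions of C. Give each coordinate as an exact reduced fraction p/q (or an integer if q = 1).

C = (-20, 43)

1. C_x = -20  [2·signedArea(CFD) = 642 ∩ CG · ED = -5094/5]
2. C_y = 43  [2·signedArea(CFD) = 642 ∩ CG · ED = -5094/5]
   → C = (-20, 43)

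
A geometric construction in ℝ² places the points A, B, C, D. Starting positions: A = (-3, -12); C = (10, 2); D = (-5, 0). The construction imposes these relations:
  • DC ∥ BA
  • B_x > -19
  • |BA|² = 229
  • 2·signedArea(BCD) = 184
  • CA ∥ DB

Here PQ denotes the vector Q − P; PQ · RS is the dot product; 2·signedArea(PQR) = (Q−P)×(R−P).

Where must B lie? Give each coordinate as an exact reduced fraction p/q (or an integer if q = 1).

B = (-18, -14)

1. B_x = -18  [DC ∥ BA ∩ CA ∥ DB]
2. B_y = -14  [DC ∥ BA ∩ CA ∥ DB]
   → B = (-18, -14)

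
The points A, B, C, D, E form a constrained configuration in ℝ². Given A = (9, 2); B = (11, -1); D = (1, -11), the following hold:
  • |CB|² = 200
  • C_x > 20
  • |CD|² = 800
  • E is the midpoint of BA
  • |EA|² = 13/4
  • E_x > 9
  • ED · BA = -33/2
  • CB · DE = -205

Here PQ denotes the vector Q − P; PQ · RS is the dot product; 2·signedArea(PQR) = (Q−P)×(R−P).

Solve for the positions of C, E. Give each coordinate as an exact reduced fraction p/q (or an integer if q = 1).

1. E_x = 10  [E is the midpoint of BA]
2. E_y = 1/2  [E is the midpoint of BA]
   → E = (10, 1/2)
3. C_x = 21  [line -9·x + -23/2·y + 585/2 = 0 ∩ |CD|² = 800]
4. C_y = 9  [line -9·x + -23/2·y + 585/2 = 0 ∩ |CD|² = 800]
   → C = (21, 9)

C = (21, 9)
E = (10, 1/2)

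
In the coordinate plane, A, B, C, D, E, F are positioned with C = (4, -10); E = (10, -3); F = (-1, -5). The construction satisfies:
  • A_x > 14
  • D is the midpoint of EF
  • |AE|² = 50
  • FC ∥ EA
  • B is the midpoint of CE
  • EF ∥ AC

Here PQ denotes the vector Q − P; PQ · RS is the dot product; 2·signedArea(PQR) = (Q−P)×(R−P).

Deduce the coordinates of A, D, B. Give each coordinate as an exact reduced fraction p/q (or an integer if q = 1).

A = (15, -8)
B = (7, -13/2)
D = (9/2, -4)

1. A_x = 15  [EF ∥ AC ∩ FC ∥ EA]
2. A_y = -8  [EF ∥ AC ∩ FC ∥ EA]
   → A = (15, -8)
3. D_x = 9/2  [D is the midpoint of EF]
4. D_y = -4  [D is the midpoint of EF]
   → D = (9/2, -4)
5. B_x = 7  [B is the midpoint of CE]
6. B_y = -13/2  [B is the midpoint of CE]
   → B = (7, -13/2)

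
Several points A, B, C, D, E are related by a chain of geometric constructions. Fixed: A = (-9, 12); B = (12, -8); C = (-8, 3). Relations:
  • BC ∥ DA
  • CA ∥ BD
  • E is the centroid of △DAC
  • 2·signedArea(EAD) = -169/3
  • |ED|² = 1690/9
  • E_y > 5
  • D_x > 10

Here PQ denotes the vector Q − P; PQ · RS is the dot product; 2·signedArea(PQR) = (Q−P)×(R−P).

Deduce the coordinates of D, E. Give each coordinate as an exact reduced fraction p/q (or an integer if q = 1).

D = (11, 1)
E = (-2, 16/3)

1. D_x = 11  [BC ∥ DA ∩ CA ∥ BD]
2. D_y = 1  [BC ∥ DA ∩ CA ∥ BD]
   → D = (11, 1)
3. E_x = -2  [E is the centroid of △DAC]
4. E_y = 16/3  [E is the centroid of △DAC]
   → E = (-2, 16/3)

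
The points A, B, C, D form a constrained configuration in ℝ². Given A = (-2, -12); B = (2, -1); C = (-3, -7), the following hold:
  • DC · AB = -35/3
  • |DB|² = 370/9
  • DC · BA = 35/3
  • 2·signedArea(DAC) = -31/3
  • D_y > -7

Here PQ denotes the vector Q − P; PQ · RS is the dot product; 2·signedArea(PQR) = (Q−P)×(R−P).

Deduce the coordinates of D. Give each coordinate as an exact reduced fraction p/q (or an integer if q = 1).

1. D_x = -1  [DC · AB = -35/3 ∩ 2·signedArea(DAC) = -31/3]
2. D_y = -20/3  [DC · AB = -35/3 ∩ 2·signedArea(DAC) = -31/3]
   → D = (-1, -20/3)

D = (-1, -20/3)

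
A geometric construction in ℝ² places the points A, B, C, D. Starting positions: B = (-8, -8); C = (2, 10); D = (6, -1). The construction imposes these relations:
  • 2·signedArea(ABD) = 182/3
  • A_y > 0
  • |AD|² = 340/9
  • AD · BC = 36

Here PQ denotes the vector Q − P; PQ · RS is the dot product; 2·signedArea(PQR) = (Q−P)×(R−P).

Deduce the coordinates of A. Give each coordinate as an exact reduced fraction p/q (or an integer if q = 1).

A = (0, 1/3)

1. A_x = 0  [AD · BC = 36 ∩ 2·signedArea(ABD) = 182/3]
2. A_y = 1/3  [AD · BC = 36 ∩ 2·signedArea(ABD) = 182/3]
   → A = (0, 1/3)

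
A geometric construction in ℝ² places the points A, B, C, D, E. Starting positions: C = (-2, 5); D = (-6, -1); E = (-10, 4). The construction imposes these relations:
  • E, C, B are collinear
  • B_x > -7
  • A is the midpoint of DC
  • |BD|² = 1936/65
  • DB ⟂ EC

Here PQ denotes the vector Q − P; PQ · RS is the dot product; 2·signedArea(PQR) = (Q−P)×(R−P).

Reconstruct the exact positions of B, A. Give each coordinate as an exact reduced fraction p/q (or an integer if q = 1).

A = (-4, 2)
B = (-434/65, 287/65)

1. B_x = -434/65  [E, C, B are collinear ∩ DB ⟂ EC]
2. B_y = 287/65  [E, C, B are collinear ∩ DB ⟂ EC]
   → B = (-434/65, 287/65)
3. A_x = -4  [A is the midpoint of DC]
4. A_y = 2  [A is the midpoint of DC]
   → A = (-4, 2)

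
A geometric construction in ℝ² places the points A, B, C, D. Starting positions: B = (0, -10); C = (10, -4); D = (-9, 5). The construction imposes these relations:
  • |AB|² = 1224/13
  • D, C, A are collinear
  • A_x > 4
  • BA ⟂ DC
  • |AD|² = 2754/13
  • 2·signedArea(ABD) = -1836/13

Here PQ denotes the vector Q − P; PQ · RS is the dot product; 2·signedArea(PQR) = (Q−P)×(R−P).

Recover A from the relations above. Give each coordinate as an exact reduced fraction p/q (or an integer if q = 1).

1. A_x = 54/13  [D, C, A are collinear ∩ BA ⟂ DC]
2. A_y = -16/13  [D, C, A are collinear ∩ BA ⟂ DC]
   → A = (54/13, -16/13)

A = (54/13, -16/13)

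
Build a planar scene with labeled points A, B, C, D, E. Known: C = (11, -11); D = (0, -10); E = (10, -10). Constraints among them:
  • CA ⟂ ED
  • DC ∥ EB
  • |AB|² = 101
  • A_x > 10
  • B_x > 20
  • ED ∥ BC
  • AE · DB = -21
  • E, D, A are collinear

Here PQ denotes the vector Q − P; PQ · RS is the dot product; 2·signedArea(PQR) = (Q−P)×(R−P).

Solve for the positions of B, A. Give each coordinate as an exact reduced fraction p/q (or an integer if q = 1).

1. B_x = 21  [ED ∥ BC ∩ DC ∥ EB]
2. B_y = -11  [ED ∥ BC ∩ DC ∥ EB]
   → B = (21, -11)
3. A_x = 11  [E, D, A are collinear ∩ CA ⟂ ED]
4. A_y = -10  [E, D, A are collinear ∩ CA ⟂ ED]
   → A = (11, -10)

A = (11, -10)
B = (21, -11)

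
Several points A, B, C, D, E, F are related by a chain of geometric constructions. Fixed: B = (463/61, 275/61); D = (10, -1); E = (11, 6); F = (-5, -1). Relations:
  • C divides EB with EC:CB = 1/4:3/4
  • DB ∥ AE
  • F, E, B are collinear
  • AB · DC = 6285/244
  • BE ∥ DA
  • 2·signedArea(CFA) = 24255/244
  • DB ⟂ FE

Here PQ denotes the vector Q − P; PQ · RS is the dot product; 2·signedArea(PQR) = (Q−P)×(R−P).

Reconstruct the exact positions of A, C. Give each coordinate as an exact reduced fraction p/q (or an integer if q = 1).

1. A_x = 818/61  [DB ∥ AE ∩ BE ∥ DA]
2. A_y = 30/61  [DB ∥ AE ∩ BE ∥ DA]
   → A = (818/61, 30/61)
3. C_x = 619/61  [C divides EB with EC:CB = 1/4:3/4]
4. C_y = 1373/244  [C divides EB with EC:CB = 1/4:3/4]
   → C = (619/61, 1373/244)

A = (818/61, 30/61)
C = (619/61, 1373/244)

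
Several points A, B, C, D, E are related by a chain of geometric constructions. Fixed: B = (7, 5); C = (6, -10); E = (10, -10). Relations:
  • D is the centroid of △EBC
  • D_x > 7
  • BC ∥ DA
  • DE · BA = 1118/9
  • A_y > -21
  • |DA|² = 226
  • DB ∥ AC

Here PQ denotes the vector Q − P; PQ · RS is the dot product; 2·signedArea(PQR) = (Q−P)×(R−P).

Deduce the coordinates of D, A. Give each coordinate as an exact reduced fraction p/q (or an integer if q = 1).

A = (20/3, -20)
D = (23/3, -5)

1. D_x = 23/3  [D is the centroid of △EBC]
2. D_y = -5  [D is the centroid of △EBC]
   → D = (23/3, -5)
3. A_x = 20/3  [DB ∥ AC ∩ BC ∥ DA]
4. A_y = -20  [DB ∥ AC ∩ BC ∥ DA]
   → A = (20/3, -20)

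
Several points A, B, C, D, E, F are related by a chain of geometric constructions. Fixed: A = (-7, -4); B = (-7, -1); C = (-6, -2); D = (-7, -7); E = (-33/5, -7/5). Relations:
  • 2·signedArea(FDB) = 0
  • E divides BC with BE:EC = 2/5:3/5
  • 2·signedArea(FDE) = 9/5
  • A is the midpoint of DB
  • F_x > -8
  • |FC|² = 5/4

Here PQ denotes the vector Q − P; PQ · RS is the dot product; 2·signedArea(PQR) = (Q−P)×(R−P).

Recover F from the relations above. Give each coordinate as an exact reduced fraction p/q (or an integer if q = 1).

F = (-7, -5/2)

1. F_x = -7  [2·signedArea(FDB) = 0 ∩ 2·signedArea(FDE) = 9/5]
2. F_y = -5/2  [2·signedArea(FDB) = 0 ∩ 2·signedArea(FDE) = 9/5]
   → F = (-7, -5/2)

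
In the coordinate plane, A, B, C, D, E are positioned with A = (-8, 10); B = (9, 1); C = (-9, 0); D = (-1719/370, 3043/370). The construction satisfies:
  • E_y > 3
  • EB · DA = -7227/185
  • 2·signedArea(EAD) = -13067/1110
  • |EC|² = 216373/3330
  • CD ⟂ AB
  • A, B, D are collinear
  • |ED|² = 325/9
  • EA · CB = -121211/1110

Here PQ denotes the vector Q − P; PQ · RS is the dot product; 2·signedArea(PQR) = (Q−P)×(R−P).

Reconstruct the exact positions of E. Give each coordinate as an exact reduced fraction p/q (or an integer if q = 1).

E = (-573/370, 3413/1110)

1. E_x = -573/370  [2·signedArea(EAD) = -13067/1110 ∩ EA · CB = -121211/1110]
2. E_y = 3413/1110  [2·signedArea(EAD) = -13067/1110 ∩ EA · CB = -121211/1110]
   → E = (-573/370, 3413/1110)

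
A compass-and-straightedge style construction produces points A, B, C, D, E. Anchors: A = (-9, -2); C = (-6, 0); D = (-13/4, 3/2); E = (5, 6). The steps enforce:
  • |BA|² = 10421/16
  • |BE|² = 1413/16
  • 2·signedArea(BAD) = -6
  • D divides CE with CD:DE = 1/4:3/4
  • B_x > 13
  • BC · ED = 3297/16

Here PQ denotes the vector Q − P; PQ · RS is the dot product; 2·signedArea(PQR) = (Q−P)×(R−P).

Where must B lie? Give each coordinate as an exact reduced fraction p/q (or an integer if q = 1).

1. B_x = 53/4  [BC · ED = 3297/16 ∩ 2·signedArea(BAD) = -6]
2. B_y = 21/2  [BC · ED = 3297/16 ∩ 2·signedArea(BAD) = -6]
   → B = (53/4, 21/2)

B = (53/4, 21/2)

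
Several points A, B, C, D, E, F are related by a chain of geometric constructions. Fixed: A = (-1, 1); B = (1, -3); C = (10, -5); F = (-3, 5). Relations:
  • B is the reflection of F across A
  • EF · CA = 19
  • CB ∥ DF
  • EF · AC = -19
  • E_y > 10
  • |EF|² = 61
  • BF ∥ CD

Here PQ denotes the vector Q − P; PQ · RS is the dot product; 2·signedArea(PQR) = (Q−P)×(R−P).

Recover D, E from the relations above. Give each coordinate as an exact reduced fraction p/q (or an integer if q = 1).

D = (6, 3)
E = (2, 11)

1. D_x = 6  [CB ∥ DF ∩ BF ∥ CD]
2. D_y = 3  [CB ∥ DF ∩ BF ∥ CD]
   → D = (6, 3)
3. E_x = 2  [line -11·x + 6·y + -44 = 0 ∩ |EF|² = 61]
4. E_y = 11  [line -11·x + 6·y + -44 = 0 ∩ |EF|² = 61]
   → E = (2, 11)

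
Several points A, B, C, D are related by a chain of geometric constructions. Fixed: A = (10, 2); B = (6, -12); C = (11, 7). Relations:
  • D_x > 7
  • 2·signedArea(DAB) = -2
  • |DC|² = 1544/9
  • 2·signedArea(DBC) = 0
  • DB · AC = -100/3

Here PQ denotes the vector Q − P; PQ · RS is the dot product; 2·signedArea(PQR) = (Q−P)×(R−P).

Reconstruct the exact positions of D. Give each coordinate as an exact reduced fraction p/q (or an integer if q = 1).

D = (23/3, -17/3)

1. D_x = 23/3  [2·signedArea(DBC) = 0 ∩ 2·signedArea(DAB) = -2]
2. D_y = -17/3  [2·signedArea(DBC) = 0 ∩ 2·signedArea(DAB) = -2]
   → D = (23/3, -17/3)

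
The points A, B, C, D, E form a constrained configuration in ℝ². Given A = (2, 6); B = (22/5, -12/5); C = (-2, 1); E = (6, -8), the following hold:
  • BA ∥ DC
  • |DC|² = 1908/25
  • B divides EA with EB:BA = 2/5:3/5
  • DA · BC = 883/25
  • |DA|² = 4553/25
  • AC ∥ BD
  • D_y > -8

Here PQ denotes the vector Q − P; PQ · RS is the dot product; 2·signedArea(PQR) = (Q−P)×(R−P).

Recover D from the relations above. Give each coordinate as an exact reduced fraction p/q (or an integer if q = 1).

1. D_x = 2/5  [BA ∥ DC ∩ AC ∥ BD]
2. D_y = -37/5  [BA ∥ DC ∩ AC ∥ BD]
   → D = (2/5, -37/5)

D = (2/5, -37/5)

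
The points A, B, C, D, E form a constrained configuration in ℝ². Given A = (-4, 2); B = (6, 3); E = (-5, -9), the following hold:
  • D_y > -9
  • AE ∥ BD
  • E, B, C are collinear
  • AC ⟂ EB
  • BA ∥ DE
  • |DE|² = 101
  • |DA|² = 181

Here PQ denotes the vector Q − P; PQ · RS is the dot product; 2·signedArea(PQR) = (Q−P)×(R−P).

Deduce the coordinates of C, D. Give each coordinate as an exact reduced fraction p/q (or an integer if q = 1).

1. C_x = 248/265  [E, B, C are collinear ∩ AC ⟂ EB]
2. C_y = -669/265  [E, B, C are collinear ∩ AC ⟂ EB]
   → C = (248/265, -669/265)
3. D_x = 5  [BA ∥ DE ∩ AE ∥ BD]
4. D_y = -8  [BA ∥ DE ∩ AE ∥ BD]
   → D = (5, -8)

C = (248/265, -669/265)
D = (5, -8)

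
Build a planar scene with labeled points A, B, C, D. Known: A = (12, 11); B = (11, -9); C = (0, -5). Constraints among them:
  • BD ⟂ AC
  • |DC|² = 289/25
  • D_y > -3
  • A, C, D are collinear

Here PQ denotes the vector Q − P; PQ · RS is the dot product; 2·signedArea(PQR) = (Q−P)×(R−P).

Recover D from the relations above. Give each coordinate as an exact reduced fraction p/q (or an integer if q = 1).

D = (51/25, -57/25)

1. D_x = 51/25  [A, C, D are collinear ∩ BD ⟂ AC]
2. D_y = -57/25  [A, C, D are collinear ∩ BD ⟂ AC]
   → D = (51/25, -57/25)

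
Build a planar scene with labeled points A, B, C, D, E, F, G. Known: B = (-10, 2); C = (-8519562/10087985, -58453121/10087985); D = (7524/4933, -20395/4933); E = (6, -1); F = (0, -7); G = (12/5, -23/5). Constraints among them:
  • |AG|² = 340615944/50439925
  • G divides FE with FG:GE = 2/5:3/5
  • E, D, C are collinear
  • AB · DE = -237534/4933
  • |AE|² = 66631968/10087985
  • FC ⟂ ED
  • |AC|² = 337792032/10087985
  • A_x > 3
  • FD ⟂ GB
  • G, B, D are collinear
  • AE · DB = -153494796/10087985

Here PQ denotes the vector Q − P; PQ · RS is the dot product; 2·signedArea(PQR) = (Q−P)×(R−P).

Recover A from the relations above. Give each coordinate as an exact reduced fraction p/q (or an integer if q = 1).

1. A_x = 39292722/10087985  [AE · DB = -153494796/10087985 ∩ AB · DE = -237534/4933]
2. A_y = -24962429/10087985  [AE · DB = -153494796/10087985 ∩ AB · DE = -237534/4933]
   → A = (39292722/10087985, -24962429/10087985)

A = (39292722/10087985, -24962429/10087985)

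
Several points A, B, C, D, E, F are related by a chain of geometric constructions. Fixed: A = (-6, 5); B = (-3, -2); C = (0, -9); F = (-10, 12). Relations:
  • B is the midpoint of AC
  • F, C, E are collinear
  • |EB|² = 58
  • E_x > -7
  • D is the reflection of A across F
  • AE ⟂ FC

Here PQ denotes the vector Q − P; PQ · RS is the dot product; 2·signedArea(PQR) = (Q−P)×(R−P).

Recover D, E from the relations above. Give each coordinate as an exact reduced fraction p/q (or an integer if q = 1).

D = (-14, 19)
E = (-3540/541, 2565/541)

1. D_x = -14  [D is the reflection of A across F]
2. D_y = 19  [D is the reflection of A across F]
   → D = (-14, 19)
3. E_x = -3540/541  [F, C, E are collinear ∩ AE ⟂ FC]
4. E_y = 2565/541  [F, C, E are collinear ∩ AE ⟂ FC]
   → E = (-3540/541, 2565/541)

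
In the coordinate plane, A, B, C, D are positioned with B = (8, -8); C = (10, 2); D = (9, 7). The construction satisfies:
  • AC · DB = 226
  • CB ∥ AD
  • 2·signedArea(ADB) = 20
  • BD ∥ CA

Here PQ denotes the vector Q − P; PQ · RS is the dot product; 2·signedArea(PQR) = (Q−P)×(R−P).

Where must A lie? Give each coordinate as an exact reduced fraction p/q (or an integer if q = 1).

1. A_x = 11  [CB ∥ AD ∩ BD ∥ CA]
2. A_y = 17  [CB ∥ AD ∩ BD ∥ CA]
   → A = (11, 17)

A = (11, 17)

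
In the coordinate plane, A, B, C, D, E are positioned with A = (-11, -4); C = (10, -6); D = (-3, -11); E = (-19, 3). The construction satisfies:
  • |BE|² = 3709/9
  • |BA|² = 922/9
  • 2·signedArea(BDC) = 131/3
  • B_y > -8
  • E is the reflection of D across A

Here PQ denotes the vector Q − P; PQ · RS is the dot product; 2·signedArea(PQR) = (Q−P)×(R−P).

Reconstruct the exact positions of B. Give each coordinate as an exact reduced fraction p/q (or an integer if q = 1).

B = (-4/3, -7)

1. B_x = -4/3  [line -5·x + 13·y + 253/3 = 0 ∩ |BE|² = 3709/9]
2. B_y = -7  [line -5·x + 13·y + 253/3 = 0 ∩ |BE|² = 3709/9]
   → B = (-4/3, -7)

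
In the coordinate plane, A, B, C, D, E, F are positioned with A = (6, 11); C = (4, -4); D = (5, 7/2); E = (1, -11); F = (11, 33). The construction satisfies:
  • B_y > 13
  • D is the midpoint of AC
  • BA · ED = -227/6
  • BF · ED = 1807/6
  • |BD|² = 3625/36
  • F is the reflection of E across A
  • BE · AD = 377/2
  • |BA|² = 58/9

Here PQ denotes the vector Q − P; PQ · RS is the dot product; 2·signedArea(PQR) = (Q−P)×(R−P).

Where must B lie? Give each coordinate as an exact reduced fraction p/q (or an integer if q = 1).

B = (7, 40/3)

1. B_x = 7  [BE · AD = 377/2 ∩ BF · ED = 1807/6]
2. B_y = 40/3  [BE · AD = 377/2 ∩ BF · ED = 1807/6]
   → B = (7, 40/3)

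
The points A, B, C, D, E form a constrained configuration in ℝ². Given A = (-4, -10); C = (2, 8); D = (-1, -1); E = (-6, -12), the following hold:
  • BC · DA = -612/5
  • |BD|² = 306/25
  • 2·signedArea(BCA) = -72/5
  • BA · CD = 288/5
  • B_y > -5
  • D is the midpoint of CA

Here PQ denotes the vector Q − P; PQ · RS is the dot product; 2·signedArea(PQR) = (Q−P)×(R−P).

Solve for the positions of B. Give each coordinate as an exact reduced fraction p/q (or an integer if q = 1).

B = (-14/5, -4)

1. B_x = -14/5  [BA · CD = 288/5 ∩ 2·signedArea(BCA) = -72/5]
2. B_y = -4  [BA · CD = 288/5 ∩ 2·signedArea(BCA) = -72/5]
   → B = (-14/5, -4)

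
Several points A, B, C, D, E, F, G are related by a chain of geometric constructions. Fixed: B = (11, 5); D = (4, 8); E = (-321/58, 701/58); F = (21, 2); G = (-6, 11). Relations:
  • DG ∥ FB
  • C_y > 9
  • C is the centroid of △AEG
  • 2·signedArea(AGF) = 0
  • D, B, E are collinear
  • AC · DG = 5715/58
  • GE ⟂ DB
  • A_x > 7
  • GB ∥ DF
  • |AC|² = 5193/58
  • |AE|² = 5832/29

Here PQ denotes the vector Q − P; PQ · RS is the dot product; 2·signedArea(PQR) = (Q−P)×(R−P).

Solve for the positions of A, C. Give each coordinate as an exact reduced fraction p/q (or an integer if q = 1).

A = (15/2, 13/2)
C = (-39/29, 286/29)

1. A_x = 15/2  [line 9·x + 27·y + -243 = 0 ∩ |AE|² = 5832/29]
2. A_y = 13/2  [line 9·x + 27·y + -243 = 0 ∩ |AE|² = 5832/29]
   → A = (15/2, 13/2)
3. C_x = -39/29  [C is the centroid of △AEG]
4. C_y = 286/29  [C is the centroid of △AEG]
   → C = (-39/29, 286/29)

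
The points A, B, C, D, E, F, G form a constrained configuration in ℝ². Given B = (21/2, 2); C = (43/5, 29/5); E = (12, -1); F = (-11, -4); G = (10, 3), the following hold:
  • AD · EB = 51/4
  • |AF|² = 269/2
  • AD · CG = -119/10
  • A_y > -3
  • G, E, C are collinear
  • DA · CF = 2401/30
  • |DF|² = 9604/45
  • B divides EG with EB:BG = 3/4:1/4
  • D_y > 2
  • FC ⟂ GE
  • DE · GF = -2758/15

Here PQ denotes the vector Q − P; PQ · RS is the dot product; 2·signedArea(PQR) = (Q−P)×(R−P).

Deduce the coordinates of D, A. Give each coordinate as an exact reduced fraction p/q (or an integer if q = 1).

1. D_x = 31/15  [line 21·x + 7·y + -917/15 = 0 ∩ |DF|² = 9604/45]
2. D_y = 38/15  [line 21·x + 7·y + -917/15 = 0 ∩ |DF|² = 9604/45]
   → D = (31/15, 38/15)
3. A_x = 1/2  [DA · CF = 2401/30 ∩ AD · CG = -119/10]
4. A_y = -5/2  [DA · CF = 2401/30 ∩ AD · CG = -119/10]
   → A = (1/2, -5/2)

A = (1/2, -5/2)
D = (31/15, 38/15)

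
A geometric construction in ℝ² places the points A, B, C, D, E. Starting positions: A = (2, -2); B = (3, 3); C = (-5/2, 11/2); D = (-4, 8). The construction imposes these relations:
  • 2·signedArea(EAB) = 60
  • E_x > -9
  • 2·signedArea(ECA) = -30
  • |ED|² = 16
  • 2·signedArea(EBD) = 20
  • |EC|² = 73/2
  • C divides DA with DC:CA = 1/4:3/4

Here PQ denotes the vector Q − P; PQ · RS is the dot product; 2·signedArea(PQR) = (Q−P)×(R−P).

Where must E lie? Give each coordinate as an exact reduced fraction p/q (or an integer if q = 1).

1. E_x = -8  [2·signedArea(ECA) = -30 ∩ 2·signedArea(EBD) = 20]
2. E_y = 8  [2·signedArea(ECA) = -30 ∩ 2·signedArea(EBD) = 20]
   → E = (-8, 8)

E = (-8, 8)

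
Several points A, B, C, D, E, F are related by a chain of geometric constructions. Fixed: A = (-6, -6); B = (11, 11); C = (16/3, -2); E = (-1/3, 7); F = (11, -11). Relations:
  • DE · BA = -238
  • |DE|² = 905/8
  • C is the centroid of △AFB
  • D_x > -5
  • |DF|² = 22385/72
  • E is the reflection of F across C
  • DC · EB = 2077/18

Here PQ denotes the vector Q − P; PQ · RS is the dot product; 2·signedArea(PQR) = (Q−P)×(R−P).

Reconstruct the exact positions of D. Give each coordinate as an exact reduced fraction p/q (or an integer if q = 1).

D = (-55/12, -11/4)

1. D_x = -55/12  [DE · BA = -238 ∩ DC · EB = 2077/18]
2. D_y = -11/4  [DE · BA = -238 ∩ DC · EB = 2077/18]
   → D = (-55/12, -11/4)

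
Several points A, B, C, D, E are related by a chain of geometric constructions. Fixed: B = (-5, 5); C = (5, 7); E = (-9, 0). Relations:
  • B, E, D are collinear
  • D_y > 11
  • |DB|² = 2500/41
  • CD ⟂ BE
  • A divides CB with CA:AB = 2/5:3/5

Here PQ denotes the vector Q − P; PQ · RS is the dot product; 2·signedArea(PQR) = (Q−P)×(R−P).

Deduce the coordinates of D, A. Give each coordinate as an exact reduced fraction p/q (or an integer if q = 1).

A = (1, 31/5)
D = (-5/41, 455/41)

1. D_x = -5/41  [B, E, D are collinear ∩ CD ⟂ BE]
2. D_y = 455/41  [B, E, D are collinear ∩ CD ⟂ BE]
   → D = (-5/41, 455/41)
3. A_x = 1  [A divides CB with CA:AB = 2/5:3/5]
4. A_y = 31/5  [A divides CB with CA:AB = 2/5:3/5]
   → A = (1, 31/5)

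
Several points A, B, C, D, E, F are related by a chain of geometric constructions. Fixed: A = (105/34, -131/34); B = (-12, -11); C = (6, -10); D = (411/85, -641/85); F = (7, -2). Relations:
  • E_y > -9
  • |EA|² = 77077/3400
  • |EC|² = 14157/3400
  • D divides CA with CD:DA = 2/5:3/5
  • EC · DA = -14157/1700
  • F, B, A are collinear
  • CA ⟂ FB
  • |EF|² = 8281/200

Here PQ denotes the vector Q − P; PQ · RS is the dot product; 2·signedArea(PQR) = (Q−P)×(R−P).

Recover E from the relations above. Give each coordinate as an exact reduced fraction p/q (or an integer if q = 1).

E = (1743/340, -2773/340)

1. E_x = 1743/340  [line 297/170·x + -627/170·y + -66363/1700 = 0 ∩ |EC|² = 14157/3400]
2. E_y = -2773/340  [line 297/170·x + -627/170·y + -66363/1700 = 0 ∩ |EC|² = 14157/3400]
   → E = (1743/340, -2773/340)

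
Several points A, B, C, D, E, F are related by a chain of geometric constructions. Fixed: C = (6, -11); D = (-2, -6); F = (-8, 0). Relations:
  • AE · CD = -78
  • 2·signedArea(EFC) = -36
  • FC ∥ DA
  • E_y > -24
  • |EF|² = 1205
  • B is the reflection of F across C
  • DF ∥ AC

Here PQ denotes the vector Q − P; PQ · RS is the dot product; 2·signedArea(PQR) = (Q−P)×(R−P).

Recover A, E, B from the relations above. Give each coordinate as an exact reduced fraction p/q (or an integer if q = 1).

A = (12, -17)
B = (20, -22)
E = (18, -23)

1. A_x = 12  [DF ∥ AC ∩ FC ∥ DA]
2. A_y = -17  [DF ∥ AC ∩ FC ∥ DA]
   → A = (12, -17)
3. E_x = 18  [2·signedArea(EFC) = -36 ∩ AE · CD = -78]
4. E_y = -23  [2·signedArea(EFC) = -36 ∩ AE · CD = -78]
   → E = (18, -23)
5. B_x = 20  [B is the reflection of F across C]
6. B_y = -22  [B is the reflection of F across C]
   → B = (20, -22)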